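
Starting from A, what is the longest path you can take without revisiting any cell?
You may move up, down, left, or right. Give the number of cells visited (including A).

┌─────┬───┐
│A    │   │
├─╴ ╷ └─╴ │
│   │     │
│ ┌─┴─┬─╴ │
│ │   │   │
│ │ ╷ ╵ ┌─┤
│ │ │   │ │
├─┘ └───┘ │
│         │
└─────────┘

Finding longest simple path using DFS:
Start: (0, 0)
Longest path visits 18 cells
Path: A → right → right → down → right → right → down → left → down → left → up → left → down → down → right → right → right → up

Solution:

┌─────┬───┐
│A → ↓│   │
├─╴ ╷ └─╴ │
│   │↳ → ↓│
│ ┌─┴─┬─╴ │
│ │↓ ↰│↓ ↲│
│ │ ╷ ╵ ┌─┤
│ │↓│↑ ↲│B│
├─┘ └───┘ │
│  ↳ → → ↑│
└─────────┘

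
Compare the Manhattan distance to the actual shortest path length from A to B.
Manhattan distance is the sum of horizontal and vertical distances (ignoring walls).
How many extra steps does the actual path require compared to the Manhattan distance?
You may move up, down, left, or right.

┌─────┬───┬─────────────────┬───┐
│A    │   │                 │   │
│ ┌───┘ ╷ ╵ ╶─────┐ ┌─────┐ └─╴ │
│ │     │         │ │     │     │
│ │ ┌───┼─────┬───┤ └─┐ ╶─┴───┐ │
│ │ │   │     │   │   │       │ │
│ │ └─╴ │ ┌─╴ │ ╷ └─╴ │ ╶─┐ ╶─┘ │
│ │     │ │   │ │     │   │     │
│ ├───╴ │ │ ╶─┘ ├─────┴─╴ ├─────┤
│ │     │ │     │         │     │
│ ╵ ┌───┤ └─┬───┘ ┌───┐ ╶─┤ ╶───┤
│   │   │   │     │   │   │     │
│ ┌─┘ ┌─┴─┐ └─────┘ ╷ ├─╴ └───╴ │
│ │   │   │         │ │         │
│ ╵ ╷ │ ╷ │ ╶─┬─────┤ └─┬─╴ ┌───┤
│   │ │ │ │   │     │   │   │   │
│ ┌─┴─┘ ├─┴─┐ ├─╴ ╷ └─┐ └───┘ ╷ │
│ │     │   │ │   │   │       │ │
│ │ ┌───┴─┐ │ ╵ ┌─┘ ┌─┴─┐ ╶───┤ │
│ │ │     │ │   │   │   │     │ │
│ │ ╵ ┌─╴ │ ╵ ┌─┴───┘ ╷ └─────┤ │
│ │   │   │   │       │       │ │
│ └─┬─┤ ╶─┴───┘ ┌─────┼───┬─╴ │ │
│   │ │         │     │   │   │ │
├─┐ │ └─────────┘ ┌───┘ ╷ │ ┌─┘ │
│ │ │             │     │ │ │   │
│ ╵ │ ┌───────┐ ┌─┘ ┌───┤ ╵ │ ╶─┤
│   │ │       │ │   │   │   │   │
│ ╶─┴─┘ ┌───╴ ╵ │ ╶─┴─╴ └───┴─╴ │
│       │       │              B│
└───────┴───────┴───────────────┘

Manhattan distance: |14 - 0| + |15 - 0| = 29
Actual path length: 71
Extra steps: 71 - 29 = 42

Solution:

┌─────┬───┬─────────────────┬───┐
│A    │↱ ↓│↱ → → → ↓        │   │
│ ┌───┘ ╷ ╵ ╶─────┐ ┌─────┐ └─╴ │
│↓│↱ → ↑│↳ ↑      │↓│     │     │
│ │ ┌───┼─────┬───┤ └─┐ ╶─┴───┐ │
│↓│↑│   │↓ ← ↰│↓ ↰│↳ ↓│       │ │
│ │ └─╴ │ ┌─╴ │ ╷ └─╴ │ ╶─┐ ╶─┘ │
│↓│↑ ← ↰│↓│↱ ↑│↓│↑ ← ↲│   │     │
│ ├───╴ │ │ ╶─┘ ├─────┴─╴ ├─────┤
│↓│↱ → ↑│↓│↑ ← ↲│         │     │
│ ╵ ┌───┤ └─┬───┘ ┌───┐ ╶─┤ ╶───┤
│↳ ↑│   │↳ ↓│     │↱ ↓│   │     │
│ ┌─┘ ┌─┴─┐ └─────┘ ╷ ├─╴ └───╴ │
│ │   │   │↳ → → → ↑│↓│         │
│ ╵ ╷ │ ╷ │ ╶─┬─────┤ └─┬─╴ ┌───┤
│   │ │ │ │   │     │↳ ↓│   │↱ ↓│
│ ┌─┴─┘ ├─┴─┐ ├─╴ ╷ └─┐ └───┘ ╷ │
│ │     │   │ │   │   │↳ → → ↑│↓│
│ │ ┌───┴─┐ │ ╵ ┌─┘ ┌─┴─┐ ╶───┤ │
│ │ │     │ │   │   │   │     │↓│
│ │ ╵ ┌─╴ │ ╵ ┌─┴───┘ ╷ └─────┤ │
│ │   │   │   │       │       │↓│
│ └─┬─┤ ╶─┴───┘ ┌─────┼───┬─╴ │ │
│   │ │         │     │   │   │↓│
├─┐ │ └─────────┘ ┌───┘ ╷ │ ┌─┘ │
│ │ │             │     │ │ │↓ ↲│
│ ╵ │ ┌───────┐ ┌─┘ ┌───┤ ╵ │ ╶─┤
│   │ │       │ │   │   │   │↳ ↓│
│ ╶─┴─┘ ┌───╴ ╵ │ ╶─┴─╴ └───┴─╴ │
│       │       │              B│
└───────┴───────┴───────────────┘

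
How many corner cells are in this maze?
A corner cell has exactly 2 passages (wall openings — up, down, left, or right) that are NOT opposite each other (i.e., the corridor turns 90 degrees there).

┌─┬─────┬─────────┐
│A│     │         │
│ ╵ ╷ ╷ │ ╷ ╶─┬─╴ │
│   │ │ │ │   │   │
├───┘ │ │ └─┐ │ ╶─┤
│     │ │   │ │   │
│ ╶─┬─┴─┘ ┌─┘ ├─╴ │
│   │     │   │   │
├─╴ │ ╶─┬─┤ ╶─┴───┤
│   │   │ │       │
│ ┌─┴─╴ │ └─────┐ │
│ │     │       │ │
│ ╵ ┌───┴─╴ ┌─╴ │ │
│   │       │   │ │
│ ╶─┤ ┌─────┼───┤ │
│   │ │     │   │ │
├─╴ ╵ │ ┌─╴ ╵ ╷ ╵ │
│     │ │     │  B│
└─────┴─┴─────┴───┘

Counting corner cells (2 non-opposite passages):
Total corners: 45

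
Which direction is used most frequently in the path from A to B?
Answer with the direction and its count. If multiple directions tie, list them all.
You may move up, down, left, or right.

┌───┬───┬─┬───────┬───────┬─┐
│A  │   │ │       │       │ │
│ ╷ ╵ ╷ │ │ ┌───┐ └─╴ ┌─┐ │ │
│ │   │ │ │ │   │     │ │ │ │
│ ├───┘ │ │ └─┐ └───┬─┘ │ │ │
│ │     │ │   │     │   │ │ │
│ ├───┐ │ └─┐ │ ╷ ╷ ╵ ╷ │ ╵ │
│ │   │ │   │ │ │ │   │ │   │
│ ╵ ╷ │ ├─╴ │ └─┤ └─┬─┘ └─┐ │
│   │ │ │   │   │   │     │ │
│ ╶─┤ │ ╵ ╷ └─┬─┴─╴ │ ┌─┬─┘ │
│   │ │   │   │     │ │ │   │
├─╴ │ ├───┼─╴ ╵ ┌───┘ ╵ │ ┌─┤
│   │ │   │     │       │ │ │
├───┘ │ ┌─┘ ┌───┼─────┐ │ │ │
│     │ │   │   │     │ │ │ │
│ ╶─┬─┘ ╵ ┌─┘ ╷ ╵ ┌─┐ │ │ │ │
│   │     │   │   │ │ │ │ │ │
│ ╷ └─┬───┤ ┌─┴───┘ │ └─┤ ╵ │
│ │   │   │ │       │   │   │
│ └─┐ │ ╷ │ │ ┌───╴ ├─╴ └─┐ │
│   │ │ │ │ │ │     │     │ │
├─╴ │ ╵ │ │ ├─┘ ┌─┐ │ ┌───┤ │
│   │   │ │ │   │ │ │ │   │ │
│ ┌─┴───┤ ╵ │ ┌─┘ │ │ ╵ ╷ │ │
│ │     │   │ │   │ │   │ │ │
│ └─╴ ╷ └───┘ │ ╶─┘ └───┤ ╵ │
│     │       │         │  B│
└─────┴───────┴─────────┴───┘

Directions: down, down, down, down, right, up, right, down, down, down, down, left, left, down, right, down, right, down, down, right, up, up, right, down, down, down, right, up, up, up, up, right, up, right, down, right, up, right, right, down, down, right, down, left, down, down, right, up, right, down, down, right
Counts: {'down': 23, 'right': 16, 'up': 10, 'left': 3}
Most common: down (23 times)

Solution:

┌───┬───┬─┬───────┬───────┬─┐
│A  │   │ │       │       │ │
│ ╷ ╵ ╷ │ │ ┌───┐ └─╴ ┌─┐ │ │
│↓│   │ │ │ │   │     │ │ │ │
│ ├───┘ │ │ └─┐ └───┬─┘ │ │ │
│↓│     │ │   │     │   │ │ │
│ ├───┐ │ └─┐ │ ╷ ╷ ╵ ╷ │ ╵ │
│↓│↱ ↓│ │   │ │ │ │   │ │   │
│ ╵ ╷ │ ├─╴ │ └─┤ └─┬─┘ └─┐ │
│↳ ↑│↓│ │   │   │   │     │ │
│ ╶─┤ │ ╵ ╷ └─┬─┴─╴ │ ┌─┬─┘ │
│   │↓│   │   │     │ │ │   │
├─╴ │ ├───┼─╴ ╵ ┌───┘ ╵ │ ┌─┤
│   │↓│   │     │       │ │ │
├───┘ │ ┌─┘ ┌───┼─────┐ │ │ │
│↓ ← ↲│ │   │↱ ↓│↱ → ↓│ │ │ │
│ ╶─┬─┘ ╵ ┌─┘ ╷ ╵ ┌─┐ │ │ │ │
│↳ ↓│     │↱ ↑│↳ ↑│ │↓│ │ │ │
│ ╷ └─┬───┤ ┌─┴───┘ │ └─┤ ╵ │
│ │↳ ↓│↱ ↓│↑│       │↳ ↓│   │
│ └─┐ │ ╷ │ │ ┌───╴ ├─╴ └─┐ │
│   │↓│↑│↓│↑│ │     │↓ ↲  │ │
├─╴ │ ╵ │ │ ├─┘ ┌─┐ │ ┌───┤ │
│   │↳ ↑│↓│↑│   │ │ │↓│↱ ↓│ │
│ ┌─┴───┤ ╵ │ ┌─┘ │ │ ╵ ╷ │ │
│ │     │↳ ↑│ │   │ │↳ ↑│↓│ │
│ └─╴ ╷ └───┘ │ ╶─┘ └───┤ ╵ │
│     │       │         │↳ B│
└─────┴───────┴─────────┴───┘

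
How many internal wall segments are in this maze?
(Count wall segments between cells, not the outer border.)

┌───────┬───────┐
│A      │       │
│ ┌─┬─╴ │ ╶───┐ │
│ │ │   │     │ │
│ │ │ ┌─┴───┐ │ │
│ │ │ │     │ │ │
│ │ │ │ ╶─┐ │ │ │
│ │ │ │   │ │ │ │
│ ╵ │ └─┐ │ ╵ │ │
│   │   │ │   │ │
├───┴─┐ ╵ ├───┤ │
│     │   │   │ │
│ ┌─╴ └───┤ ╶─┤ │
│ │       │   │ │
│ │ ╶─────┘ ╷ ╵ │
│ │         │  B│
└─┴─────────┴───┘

Counting internal wall segments:
Total internal walls: 49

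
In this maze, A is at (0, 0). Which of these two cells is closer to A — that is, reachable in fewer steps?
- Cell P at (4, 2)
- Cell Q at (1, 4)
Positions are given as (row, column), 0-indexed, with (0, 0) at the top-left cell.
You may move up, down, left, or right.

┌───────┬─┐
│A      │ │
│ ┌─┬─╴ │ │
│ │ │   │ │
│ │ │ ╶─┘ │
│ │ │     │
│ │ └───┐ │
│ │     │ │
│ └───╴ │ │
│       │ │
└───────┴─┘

Shortest path A → P at (4, 2): 6 steps
Shortest path A → Q at (1, 4): 9 steps

P is closer (6 steps vs 9 steps).

Path to P:

┌───────┬─┐
│A      │ │
│ ┌─┬─╴ │ │
│↓│ │   │ │
│ │ │ ╶─┘ │
│↓│ │     │
│ │ └───┐ │
│↓│     │ │
│ └───╴ │ │
│↳ → P  │ │
└───────┴─┘

Path to Q:

┌───────┬─┐
│A → → ↓│ │
│ ┌─┬─╴ │ │
│ │ │↓ ↲│Q│
│ │ │ ╶─┘ │
│ │ │↳ → ↑│
│ │ └───┐ │
│ │     │ │
│ └───╴ │ │
│       │ │
└───────┴─┘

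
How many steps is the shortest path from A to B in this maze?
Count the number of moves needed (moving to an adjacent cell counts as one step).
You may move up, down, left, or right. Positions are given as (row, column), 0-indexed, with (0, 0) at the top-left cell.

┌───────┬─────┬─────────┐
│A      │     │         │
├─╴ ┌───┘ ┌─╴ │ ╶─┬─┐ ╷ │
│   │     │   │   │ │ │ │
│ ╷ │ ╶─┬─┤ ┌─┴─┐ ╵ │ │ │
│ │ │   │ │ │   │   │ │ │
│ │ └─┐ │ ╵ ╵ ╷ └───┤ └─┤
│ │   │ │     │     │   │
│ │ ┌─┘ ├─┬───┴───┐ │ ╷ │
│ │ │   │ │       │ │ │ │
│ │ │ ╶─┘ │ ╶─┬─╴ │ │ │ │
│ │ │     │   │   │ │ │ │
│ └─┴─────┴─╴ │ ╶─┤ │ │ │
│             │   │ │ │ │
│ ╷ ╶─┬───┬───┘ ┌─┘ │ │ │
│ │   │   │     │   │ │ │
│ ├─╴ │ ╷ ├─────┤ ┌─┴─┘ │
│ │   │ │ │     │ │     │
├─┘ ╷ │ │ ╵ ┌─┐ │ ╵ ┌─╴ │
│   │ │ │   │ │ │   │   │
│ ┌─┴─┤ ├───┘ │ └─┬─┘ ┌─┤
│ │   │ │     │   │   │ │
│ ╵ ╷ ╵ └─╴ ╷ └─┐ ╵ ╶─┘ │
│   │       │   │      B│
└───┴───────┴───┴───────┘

Using BFS to find shortest path:
Start: (0, 0), End: (11, 11)
Path found:
(0,0) → (0,1) → (1,1) → (1,0) → (2,0) → (3,0) → (4,0) → (5,0) → (6,0) → (6,1) → (7,1) → (7,2) → (8,2) → (8,1) → (9,1) → (9,0) → (10,0) → (11,0) → (11,1) → (10,1) → (10,2) → (11,2) → (11,3) → (10,3) → (9,3) → (8,3) → (7,3) → (7,4) → (8,4) → (9,4) → (9,5) → (8,5) → (8,6) → (8,7) → (9,7) → (10,7) → (10,8) → (11,8) → (11,9) → (11,10) → (11,11)
Number of steps: 40

Solution:

┌───────┬─────┬─────────┐
│A ↓    │     │         │
├─╴ ┌───┘ ┌─╴ │ ╶─┬─┐ ╷ │
│↓ ↲│     │   │   │ │ │ │
│ ╷ │ ╶─┬─┤ ┌─┴─┐ ╵ │ │ │
│↓│ │   │ │ │   │   │ │ │
│ │ └─┐ │ ╵ ╵ ╷ └───┤ └─┤
│↓│   │ │     │     │   │
│ │ ┌─┘ ├─┬───┴───┐ │ ╷ │
│↓│ │   │ │       │ │ │ │
│ │ │ ╶─┘ │ ╶─┬─╴ │ │ │ │
│↓│ │     │   │   │ │ │ │
│ └─┴─────┴─╴ │ ╶─┤ │ │ │
│↳ ↓          │   │ │ │ │
│ ╷ ╶─┬───┬───┘ ┌─┘ │ │ │
│ │↳ ↓│↱ ↓│     │   │ │ │
│ ├─╴ │ ╷ ├─────┤ ┌─┴─┘ │
│ │↓ ↲│↑│↓│↱ → ↓│ │     │
├─┘ ╷ │ │ ╵ ┌─┐ │ ╵ ┌─╴ │
│↓ ↲│ │↑│↳ ↑│ │↓│   │   │
│ ┌─┴─┤ ├───┘ │ └─┬─┘ ┌─┤
│↓│↱ ↓│↑│     │↳ ↓│   │ │
│ ╵ ╷ ╵ └─╴ ╷ └─┐ ╵ ╶─┘ │
│↳ ↑│↳ ↑    │   │↳ → → B│
└───┴───────┴───┴───────┘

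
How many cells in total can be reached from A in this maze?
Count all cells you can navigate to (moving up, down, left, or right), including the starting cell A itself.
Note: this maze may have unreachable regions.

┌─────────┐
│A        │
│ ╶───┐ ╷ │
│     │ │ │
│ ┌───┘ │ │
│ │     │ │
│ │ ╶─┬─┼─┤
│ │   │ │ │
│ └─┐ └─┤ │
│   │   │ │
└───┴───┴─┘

Using BFS/flood-fill to find all reachable cells from A:
Maze size: 5 × 5 = 25 total cells
3 cell(s) are walled off and cannot be reached from A.
Reachable cells: 22

Reachable region (· marks reachable cells):

┌─────────┐
│A · · · ·│
│ ╶───┐ ╷ │
│· · ·│·│·│
│ ┌───┘ │ │
│·│· · ·│·│
│ │ ╶─┬─┼─┤
│·│· ·│ │ │
│ └─┐ └─┤ │
│· ·│· ·│ │
└───┴───┴─┘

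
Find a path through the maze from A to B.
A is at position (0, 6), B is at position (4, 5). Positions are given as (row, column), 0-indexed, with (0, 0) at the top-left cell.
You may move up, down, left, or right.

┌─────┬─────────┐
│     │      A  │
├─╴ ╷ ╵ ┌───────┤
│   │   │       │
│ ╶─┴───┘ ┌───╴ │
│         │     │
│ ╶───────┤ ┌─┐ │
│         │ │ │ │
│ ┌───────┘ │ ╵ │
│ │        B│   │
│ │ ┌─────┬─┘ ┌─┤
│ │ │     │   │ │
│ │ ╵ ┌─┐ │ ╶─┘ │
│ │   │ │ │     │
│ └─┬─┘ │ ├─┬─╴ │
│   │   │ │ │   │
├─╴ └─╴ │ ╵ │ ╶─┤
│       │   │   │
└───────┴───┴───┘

Finding the shortest path from (0, 6) to (4, 5):
Path length: 23 steps
Directions: left → left → left → down → left → up → left → down → left → down → right → right → right → right → up → right → right → right → down → left → left → down → down

Solution:

┌─────┬─────────┐
│  ↓ ↰│↓ ← ← A  │
├─╴ ╷ ╵ ┌───────┤
│↓ ↲│↑ ↲│↱ → → ↓│
│ ╶─┴───┘ ┌───╴ │
│↳ → → → ↑│↓ ← ↲│
│ ╶───────┤ ┌─┐ │
│         │↓│ │ │
│ ┌───────┘ │ ╵ │
│ │        B│   │
│ │ ┌─────┬─┘ ┌─┤
│ │ │     │   │ │
│ │ ╵ ┌─┐ │ ╶─┘ │
│ │   │ │ │     │
│ └─┬─┘ │ ├─┬─╴ │
│   │   │ │ │   │
├─╴ └─╴ │ ╵ │ ╶─┤
│       │   │   │
└───────┴───┴───┘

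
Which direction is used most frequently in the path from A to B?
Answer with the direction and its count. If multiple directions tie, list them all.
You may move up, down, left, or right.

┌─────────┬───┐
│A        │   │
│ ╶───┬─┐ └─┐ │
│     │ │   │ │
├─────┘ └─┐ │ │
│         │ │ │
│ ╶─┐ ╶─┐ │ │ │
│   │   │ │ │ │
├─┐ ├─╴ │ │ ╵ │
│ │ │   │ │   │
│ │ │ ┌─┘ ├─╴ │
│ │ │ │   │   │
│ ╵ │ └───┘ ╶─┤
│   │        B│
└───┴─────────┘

Directions: right, right, right, right, down, right, down, down, down, right, down, left, down, right
Counts: {'right': 7, 'down': 6, 'left': 1}
Most common: right (7 times)

Solution:

┌─────────┬───┐
│A → → → ↓│   │
│ ╶───┬─┐ └─┐ │
│     │ │↳ ↓│ │
├─────┘ └─┐ │ │
│         │↓│ │
│ ╶─┐ ╶─┐ │ │ │
│   │   │ │↓│ │
├─┐ ├─╴ │ │ ╵ │
│ │ │   │ │↳ ↓│
│ │ │ ┌─┘ ├─╴ │
│ │ │ │   │↓ ↲│
│ ╵ │ └───┘ ╶─┤
│   │      ↳ B│
└───┴─────────┘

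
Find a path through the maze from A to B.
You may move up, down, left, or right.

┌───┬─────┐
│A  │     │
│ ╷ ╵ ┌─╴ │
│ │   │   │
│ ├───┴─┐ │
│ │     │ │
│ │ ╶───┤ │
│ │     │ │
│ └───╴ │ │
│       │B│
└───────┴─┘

Finding the shortest path through the maze:
Path length: 10 steps
Directions: right → down → right → up → right → right → down → down → down → down

Solution:

┌───┬─────┐
│A ↓│↱ → ↓│
│ ╷ ╵ ┌─╴ │
│ │↳ ↑│  ↓│
│ ├───┴─┐ │
│ │     │↓│
│ │ ╶───┤ │
│ │     │↓│
│ └───╴ │ │
│       │B│
└───────┴─┘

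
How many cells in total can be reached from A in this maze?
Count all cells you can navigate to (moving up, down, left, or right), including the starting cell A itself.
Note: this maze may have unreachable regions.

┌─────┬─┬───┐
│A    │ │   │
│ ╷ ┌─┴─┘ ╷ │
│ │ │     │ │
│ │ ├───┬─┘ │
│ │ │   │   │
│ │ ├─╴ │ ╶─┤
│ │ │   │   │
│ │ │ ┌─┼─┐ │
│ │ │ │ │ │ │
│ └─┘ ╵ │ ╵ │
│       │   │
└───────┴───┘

Using BFS/flood-fill to find all reachable cells from A:
Maze size: 6 × 6 = 36 total cells
15 cell(s) are walled off and cannot be reached from A.
Reachable cells: 21

Reachable region (· marks reachable cells):

┌─────┬─┬───┐
│A · ·│ │   │
│ ╷ ┌─┴─┘ ╷ │
│·│·│     │ │
│ │ ├───┬─┘ │
│·│·│· ·│   │
│ │ ├─╴ │ ╶─┤
│·│·│· ·│   │
│ │ │ ┌─┼─┐ │
│·│·│·│·│ │ │
│ └─┘ ╵ │ ╵ │
│· · · ·│   │
└───────┴───┘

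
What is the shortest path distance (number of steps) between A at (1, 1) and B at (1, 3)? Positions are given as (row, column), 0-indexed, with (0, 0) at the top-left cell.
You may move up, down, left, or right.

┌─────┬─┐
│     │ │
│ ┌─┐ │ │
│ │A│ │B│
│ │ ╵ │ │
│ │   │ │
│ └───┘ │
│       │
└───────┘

Finding path from (1, 1) to (1, 3):
Path: (1,1) → (2,1) → (2,2) → (1,2) → (0,2) → (0,1) → (0,0) → (1,0) → (2,0) → (3,0) → (3,1) → (3,2) → (3,3) → (2,3) → (1,3)
Distance: 14 steps

Solution:

┌─────┬─┐
│↓ ← ↰│ │
│ ┌─┐ │ │
│↓│A│↑│B│
│ │ ╵ │ │
│↓│↳ ↑│↑│
│ └───┘ │
│↳ → → ↑│
└───────┘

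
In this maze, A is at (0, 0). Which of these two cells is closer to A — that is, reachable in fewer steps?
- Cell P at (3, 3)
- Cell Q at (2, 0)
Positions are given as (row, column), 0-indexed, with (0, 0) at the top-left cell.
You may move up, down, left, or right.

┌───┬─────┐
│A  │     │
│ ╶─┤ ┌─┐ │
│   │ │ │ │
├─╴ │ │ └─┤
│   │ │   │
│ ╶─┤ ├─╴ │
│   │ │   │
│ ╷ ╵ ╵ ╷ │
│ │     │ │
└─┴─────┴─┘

Shortest path A → P at (3, 3): 10 steps
Shortest path A → Q at (2, 0): 4 steps

Q is closer (4 steps vs 10 steps).

Path to P:

┌───┬─────┐
│A  │     │
│ ╶─┤ ┌─┐ │
│↳ ↓│ │ │ │
├─╴ │ │ └─┤
│↓ ↲│ │   │
│ ╶─┤ ├─╴ │
│↳ ↓│ │P  │
│ ╷ ╵ ╵ ╷ │
│ │↳ → ↑│ │
└─┴─────┴─┘

Path to Q:

┌───┬─────┐
│A  │     │
│ ╶─┤ ┌─┐ │
│↳ ↓│ │ │ │
├─╴ │ │ └─┤
│Q ↲│ │   │
│ ╶─┤ ├─╴ │
│   │ │   │
│ ╷ ╵ ╵ ╷ │
│ │     │ │
└─┴─────┴─┘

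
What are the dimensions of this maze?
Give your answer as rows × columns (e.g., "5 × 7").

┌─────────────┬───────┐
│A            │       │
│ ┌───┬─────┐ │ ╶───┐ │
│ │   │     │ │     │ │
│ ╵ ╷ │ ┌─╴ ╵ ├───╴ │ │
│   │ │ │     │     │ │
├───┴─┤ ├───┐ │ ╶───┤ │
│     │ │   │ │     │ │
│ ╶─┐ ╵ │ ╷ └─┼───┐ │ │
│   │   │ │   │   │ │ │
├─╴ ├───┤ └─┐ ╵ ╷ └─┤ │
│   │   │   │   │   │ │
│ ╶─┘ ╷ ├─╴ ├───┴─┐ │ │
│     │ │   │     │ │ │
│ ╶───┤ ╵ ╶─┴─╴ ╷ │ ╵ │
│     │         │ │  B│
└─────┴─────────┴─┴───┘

Counting the maze dimensions:
Rows (vertical): 8
Columns (horizontal): 11
Dimensions: 8 × 11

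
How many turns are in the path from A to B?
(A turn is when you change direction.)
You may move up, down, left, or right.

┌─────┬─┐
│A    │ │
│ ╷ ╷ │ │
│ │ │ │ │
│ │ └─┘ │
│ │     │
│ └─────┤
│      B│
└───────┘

Directions: down, down, down, right, right, right
Number of turns: 1

Solution:

┌─────┬─┐
│A    │ │
│ ╷ ╷ │ │
│↓│ │ │ │
│ │ └─┘ │
│↓│     │
│ └─────┤
│↳ → → B│
└───────┘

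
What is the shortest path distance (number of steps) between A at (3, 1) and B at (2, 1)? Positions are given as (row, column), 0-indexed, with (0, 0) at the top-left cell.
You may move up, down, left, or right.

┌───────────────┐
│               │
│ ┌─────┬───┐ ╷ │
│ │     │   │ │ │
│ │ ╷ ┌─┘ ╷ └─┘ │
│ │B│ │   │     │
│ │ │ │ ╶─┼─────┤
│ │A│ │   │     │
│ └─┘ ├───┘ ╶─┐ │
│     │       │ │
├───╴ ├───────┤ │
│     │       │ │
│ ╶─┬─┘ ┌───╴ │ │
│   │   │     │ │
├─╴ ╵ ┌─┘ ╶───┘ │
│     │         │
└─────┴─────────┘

Finding path from (3, 1) to (2, 1):
Path: (3,1) → (2,1)
Distance: 1 steps

Solution:

┌───────────────┐
│               │
│ ┌─────┬───┐ ╷ │
│ │     │   │ │ │
│ │ ╷ ┌─┘ ╷ └─┘ │
│ │B│ │   │     │
│ │ │ │ ╶─┼─────┤
│ │A│ │   │     │
│ └─┘ ├───┘ ╶─┐ │
│     │       │ │
├───╴ ├───────┤ │
│     │       │ │
│ ╶─┬─┘ ┌───╴ │ │
│   │   │     │ │
├─╴ ╵ ┌─┘ ╶───┘ │
│     │         │
└─────┴─────────┘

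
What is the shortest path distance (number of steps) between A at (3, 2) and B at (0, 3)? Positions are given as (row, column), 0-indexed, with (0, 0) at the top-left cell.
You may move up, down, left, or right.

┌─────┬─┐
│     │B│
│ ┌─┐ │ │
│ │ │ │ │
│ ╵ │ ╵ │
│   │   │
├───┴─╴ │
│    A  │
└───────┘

Finding path from (3, 2) to (0, 3):
Path: (3,2) → (3,3) → (2,3) → (1,3) → (0,3)
Distance: 4 steps

Solution:

┌─────┬─┐
│     │B│
│ ┌─┐ │ │
│ │ │ │↑│
│ ╵ │ ╵ │
│   │  ↑│
├───┴─╴ │
│    A ↑│
└───────┘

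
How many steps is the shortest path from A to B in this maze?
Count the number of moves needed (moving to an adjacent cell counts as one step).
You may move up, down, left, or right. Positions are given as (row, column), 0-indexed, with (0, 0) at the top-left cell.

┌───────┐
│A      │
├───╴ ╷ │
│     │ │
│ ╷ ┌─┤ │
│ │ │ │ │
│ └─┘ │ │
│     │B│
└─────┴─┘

Using BFS to find shortest path:
Start: (0, 0), End: (3, 3)
Path found:
(0,0) → (0,1) → (0,2) → (0,3) → (1,3) → (2,3) → (3,3)
Number of steps: 6

Solution:

┌───────┐
│A → → ↓│
├───╴ ╷ │
│     │↓│
│ ╷ ┌─┤ │
│ │ │ │↓│
│ └─┘ │ │
│     │B│
└─────┴─┘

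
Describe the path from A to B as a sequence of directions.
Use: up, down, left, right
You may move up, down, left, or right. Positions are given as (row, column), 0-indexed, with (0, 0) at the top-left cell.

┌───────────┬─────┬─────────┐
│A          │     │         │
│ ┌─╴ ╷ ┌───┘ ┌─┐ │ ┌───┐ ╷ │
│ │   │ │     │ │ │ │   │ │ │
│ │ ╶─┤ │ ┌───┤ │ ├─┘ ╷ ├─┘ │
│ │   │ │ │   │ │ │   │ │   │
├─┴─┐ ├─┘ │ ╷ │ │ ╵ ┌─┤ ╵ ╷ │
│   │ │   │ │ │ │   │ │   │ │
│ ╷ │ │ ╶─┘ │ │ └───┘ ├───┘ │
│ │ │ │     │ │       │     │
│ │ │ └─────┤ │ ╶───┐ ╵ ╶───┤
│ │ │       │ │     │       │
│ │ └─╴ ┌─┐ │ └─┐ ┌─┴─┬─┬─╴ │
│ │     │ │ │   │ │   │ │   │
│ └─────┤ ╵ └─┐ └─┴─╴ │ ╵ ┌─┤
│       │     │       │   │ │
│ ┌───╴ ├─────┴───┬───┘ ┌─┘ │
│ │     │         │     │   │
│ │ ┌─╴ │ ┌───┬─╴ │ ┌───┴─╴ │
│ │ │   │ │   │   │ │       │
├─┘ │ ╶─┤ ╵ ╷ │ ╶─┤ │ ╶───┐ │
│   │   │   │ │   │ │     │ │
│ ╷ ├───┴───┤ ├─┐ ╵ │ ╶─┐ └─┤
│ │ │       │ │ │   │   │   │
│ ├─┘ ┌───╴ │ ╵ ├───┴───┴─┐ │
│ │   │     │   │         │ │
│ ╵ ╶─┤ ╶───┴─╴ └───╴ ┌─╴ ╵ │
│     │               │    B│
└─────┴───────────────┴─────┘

Finding the path and converting it to directions:
Path through cells: (0,0) → (0,1) → (0,2) → (1,2) → (1,1) → (2,1) → (2,2) → (3,2) → (4,2) → (5,2) → (5,3) → (6,3) → (6,2) → (6,1) → (5,1) → (4,1) → (3,1) → (3,0) → (4,0) → (5,0) → (6,0) → (7,0) → (7,1) → (7,2) → (7,3) → (8,3) → (8,2) → (8,1) → (9,1) → (10,1) → (10,0) → (11,0) → (12,0) → (13,0) → (13,1) → (12,1) → (12,2) → (11,2) → (11,3) → (11,4) → (11,5) → (12,5) → (12,4) → (12,3) → (13,3) → (13,4) → (13,5) → (13,6) → (13,7) → (13,8) → (13,9) → (13,10) → (12,10) → (12,11) → (12,12) → (13,12) → (13,13)
Directions: right, right, down, left, down, right, down, down, down, right, down, left, left, up, up, up, left, down, down, down, down, right, right, right, down, left, left, down, down, left, down, down, down, right, up, right, up, right, right, right, down, left, left, down, right, right, right, right, right, right, right, up, right, right, down, right

Solution:

┌───────────┬─────┬─────────┐
│A → ↓      │     │         │
│ ┌─╴ ╷ ┌───┘ ┌─┐ │ ┌───┐ ╷ │
│ │↓ ↲│ │     │ │ │ │   │ │ │
│ │ ╶─┤ │ ┌───┤ │ ├─┘ ╷ ├─┘ │
│ │↳ ↓│ │ │   │ │ │   │ │   │
├─┴─┐ ├─┘ │ ╷ │ │ ╵ ┌─┤ ╵ ╷ │
│↓ ↰│↓│   │ │ │ │   │ │   │ │
│ ╷ │ │ ╶─┘ │ │ └───┘ ├───┘ │
│↓│↑│↓│     │ │       │     │
│ │ │ └─────┤ │ ╶───┐ ╵ ╶───┤
│↓│↑│↳ ↓    │ │     │       │
│ │ └─╴ ┌─┐ │ └─┐ ┌─┴─┬─┬─╴ │
│↓│↑ ← ↲│ │ │   │ │   │ │   │
│ └─────┤ ╵ └─┐ └─┴─╴ │ ╵ ┌─┤
│↳ → → ↓│     │       │   │ │
│ ┌───╴ ├─────┴───┬───┘ ┌─┘ │
│ │↓ ← ↲│         │     │   │
│ │ ┌─╴ │ ┌───┬─╴ │ ┌───┴─╴ │
│ │↓│   │ │   │   │ │       │
├─┘ │ ╶─┤ ╵ ╷ │ ╶─┤ │ ╶───┐ │
│↓ ↲│   │   │ │   │ │     │ │
│ ╷ ├───┴───┤ ├─┐ ╵ │ ╶─┐ └─┤
│↓│ │↱ → → ↓│ │ │   │   │   │
│ ├─┘ ┌───╴ │ ╵ ├───┴───┴─┐ │
│↓│↱ ↑│↓ ← ↲│   │    ↱ → ↓│ │
│ ╵ ╶─┤ ╶───┴─╴ └───╴ ┌─╴ ╵ │
│↳ ↑  │↳ → → → → → → ↑│  ↳ B│
└─────┴───────────────┴─────┘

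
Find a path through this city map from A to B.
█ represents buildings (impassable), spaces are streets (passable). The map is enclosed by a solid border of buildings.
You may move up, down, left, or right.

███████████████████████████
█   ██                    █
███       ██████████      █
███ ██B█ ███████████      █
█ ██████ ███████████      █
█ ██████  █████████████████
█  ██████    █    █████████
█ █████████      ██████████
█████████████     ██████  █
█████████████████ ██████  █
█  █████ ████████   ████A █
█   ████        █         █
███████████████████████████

Finding the shortest path from A to B:
Movement: cardinal only
Path length: 29 steps
Directions: down → left → left → left → left → left → up → left → left → up → up → left → up → left → left → left → left → up → left → left → left → up → left → up → up → up → left → left → down

Solution:

███████████████████████████
█   ██                    █
███   ↓←↰ ██████████      █
███ ██B█↑███████████      █
█ ██████↑███████████      █
█ ██████↑↰█████████████████
█  ██████↑←←↰█    █████████
█ █████████ ↑←←←↰██████████
█████████████   ↑↰██████  █
█████████████████↑██████  █
█  █████ ████████↑←↰████A █
█   ████        █  ↑←←←←↲ █
███████████████████████████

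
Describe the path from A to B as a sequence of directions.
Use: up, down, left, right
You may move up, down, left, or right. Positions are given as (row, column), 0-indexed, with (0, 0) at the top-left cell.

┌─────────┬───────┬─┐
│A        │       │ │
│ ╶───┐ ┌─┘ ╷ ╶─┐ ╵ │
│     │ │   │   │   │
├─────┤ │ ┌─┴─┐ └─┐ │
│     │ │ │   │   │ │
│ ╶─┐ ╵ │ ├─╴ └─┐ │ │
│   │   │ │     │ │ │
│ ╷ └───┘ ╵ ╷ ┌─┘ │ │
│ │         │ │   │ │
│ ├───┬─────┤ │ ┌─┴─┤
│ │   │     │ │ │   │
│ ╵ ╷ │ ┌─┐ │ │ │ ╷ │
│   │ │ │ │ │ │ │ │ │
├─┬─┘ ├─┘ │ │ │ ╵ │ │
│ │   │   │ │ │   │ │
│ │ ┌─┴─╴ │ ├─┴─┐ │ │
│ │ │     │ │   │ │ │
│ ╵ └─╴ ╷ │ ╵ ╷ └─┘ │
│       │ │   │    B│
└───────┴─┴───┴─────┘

Finding the path and converting it to directions:
Path through cells: (0,0) → (0,1) → (0,2) → (0,3) → (1,3) → (2,3) → (3,3) → (3,2) → (2,2) → (2,1) → (2,0) → (3,0) → (3,1) → (4,1) → (4,2) → (4,3) → (4,4) → (3,4) → (2,4) → (1,4) → (1,5) → (0,5) → (0,6) → (1,6) → (1,7) → (2,7) → (2,8) → (3,8) → (4,8) → (4,7) → (5,7) → (6,7) → (7,7) → (7,8) → (6,8) → (5,8) → (5,9) → (6,9) → (7,9) → (8,9) → (9,9)
Directions: right, right, right, down, down, down, left, up, left, left, down, right, down, right, right, right, up, up, up, right, up, right, down, right, down, right, down, down, left, down, down, down, right, up, up, right, down, down, down, down

Solution:

┌─────────┬───────┬─┐
│A → → ↓  │↱ ↓    │ │
│ ╶───┐ ┌─┘ ╷ ╶─┐ ╵ │
│     │↓│↱ ↑│↳ ↓│   │
├─────┤ │ ┌─┴─┐ └─┐ │
│↓ ← ↰│↓│↑│   │↳ ↓│ │
│ ╶─┐ ╵ │ ├─╴ └─┐ │ │
│↳ ↓│↑ ↲│↑│     │↓│ │
│ ╷ └───┘ ╵ ╷ ┌─┘ │ │
│ │↳ → → ↑  │ │↓ ↲│ │
│ ├───┬─────┤ │ ┌─┴─┤
│ │   │     │ │↓│↱ ↓│
│ ╵ ╷ │ ┌─┐ │ │ │ ╷ │
│   │ │ │ │ │ │↓│↑│↓│
├─┬─┘ ├─┘ │ │ │ ╵ │ │
│ │   │   │ │ │↳ ↑│↓│
│ │ ┌─┴─╴ │ ├─┴─┐ │ │
│ │ │     │ │   │ │↓│
│ ╵ └─╴ ╷ │ ╵ ╷ └─┘ │
│       │ │   │    B│
└───────┴─┴───┴─────┘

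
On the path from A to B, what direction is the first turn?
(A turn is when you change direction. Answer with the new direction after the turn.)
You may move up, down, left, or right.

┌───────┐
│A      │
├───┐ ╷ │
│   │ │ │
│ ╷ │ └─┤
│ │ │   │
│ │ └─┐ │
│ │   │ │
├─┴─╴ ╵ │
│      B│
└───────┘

Directions: right, right, down, down, right, down, down
First turn direction: down

Solution:

┌───────┐
│A → ↓  │
├───┐ ╷ │
│   │↓│ │
│ ╷ │ └─┤
│ │ │↳ ↓│
│ │ └─┐ │
│ │   │↓│
├─┴─╴ ╵ │
│      B│
└───────┘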